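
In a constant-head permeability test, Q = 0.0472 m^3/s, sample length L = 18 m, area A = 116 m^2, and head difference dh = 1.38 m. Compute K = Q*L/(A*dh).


From K = Q*L / (A*dh):
Numerator: Q*L = 0.0472 * 18 = 0.8496.
Denominator: A*dh = 116 * 1.38 = 160.08.
K = 0.8496 / 160.08 = 0.005307 m/s.

0.005307


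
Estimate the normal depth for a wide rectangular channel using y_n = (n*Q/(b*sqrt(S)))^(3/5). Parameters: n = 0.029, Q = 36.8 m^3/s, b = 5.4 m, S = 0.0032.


We use the wide-channel approximation y_n = (n*Q/(b*sqrt(S)))^(3/5).
sqrt(S) = sqrt(0.0032) = 0.056569.
Numerator: n*Q = 0.029 * 36.8 = 1.0672.
Denominator: b*sqrt(S) = 5.4 * 0.056569 = 0.305473.
arg = 3.4936.
y_n = 3.4936^(3/5) = 2.1182 m.

2.1182


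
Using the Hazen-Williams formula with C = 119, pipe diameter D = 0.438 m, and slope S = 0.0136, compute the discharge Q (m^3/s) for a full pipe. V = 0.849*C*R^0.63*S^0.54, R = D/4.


For a full circular pipe, R = D/4 = 0.438/4 = 0.1095 m.
V = 0.849 * 119 * 0.1095^0.63 * 0.0136^0.54
  = 0.849 * 119 * 0.248217 * 0.0982
  = 2.4626 m/s.
Pipe area A = pi*D^2/4 = pi*0.438^2/4 = 0.1507 m^2.
Q = A * V = 0.1507 * 2.4626 = 0.3711 m^3/s.

0.3711


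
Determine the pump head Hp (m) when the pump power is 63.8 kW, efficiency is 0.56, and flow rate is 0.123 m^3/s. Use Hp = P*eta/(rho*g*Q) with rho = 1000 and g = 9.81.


Pump head formula: Hp = P * eta / (rho * g * Q).
Numerator: P * eta = 63.8 * 1000 * 0.56 = 35728.0 W.
Denominator: rho * g * Q = 1000 * 9.81 * 0.123 = 1206.63.
Hp = 35728.0 / 1206.63 = 29.61 m.

29.61


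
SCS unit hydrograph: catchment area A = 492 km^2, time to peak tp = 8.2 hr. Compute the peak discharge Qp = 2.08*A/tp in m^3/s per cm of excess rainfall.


SCS formula: Qp = 2.08 * A / tp.
Qp = 2.08 * 492 / 8.2
   = 1023.36 / 8.2
   = 124.8 m^3/s per cm.

124.8


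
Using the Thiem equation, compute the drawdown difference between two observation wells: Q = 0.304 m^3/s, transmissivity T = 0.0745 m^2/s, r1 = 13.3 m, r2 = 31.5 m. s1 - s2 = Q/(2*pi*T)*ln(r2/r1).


Thiem equation: s1 - s2 = Q/(2*pi*T) * ln(r2/r1).
ln(r2/r1) = ln(31.5/13.3) = 0.8622.
Q/(2*pi*T) = 0.304 / (2*pi*0.0745) = 0.304 / 0.4681 = 0.6494.
s1 - s2 = 0.6494 * 0.8622 = 0.56 m.

0.56


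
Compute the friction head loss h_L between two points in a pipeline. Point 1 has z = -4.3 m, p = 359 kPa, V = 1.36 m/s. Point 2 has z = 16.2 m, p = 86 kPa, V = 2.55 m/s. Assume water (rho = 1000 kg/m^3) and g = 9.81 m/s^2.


Total head at each section: H = z + p/(rho*g) + V^2/(2g).
H1 = -4.3 + 359*1000/(1000*9.81) + 1.36^2/(2*9.81)
   = -4.3 + 36.595 + 0.0943
   = 32.39 m.
H2 = 16.2 + 86*1000/(1000*9.81) + 2.55^2/(2*9.81)
   = 16.2 + 8.767 + 0.3314
   = 25.298 m.
h_L = H1 - H2 = 32.39 - 25.298 = 7.092 m.

7.092


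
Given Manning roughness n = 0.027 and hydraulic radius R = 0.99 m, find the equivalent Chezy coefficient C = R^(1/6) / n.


The Chezy coefficient relates to Manning's n through C = R^(1/6) / n.
R^(1/6) = 0.99^(1/6) = 0.998326.
C = 0.998326 / 0.027 = 36.98 m^(1/2)/s.

36.98


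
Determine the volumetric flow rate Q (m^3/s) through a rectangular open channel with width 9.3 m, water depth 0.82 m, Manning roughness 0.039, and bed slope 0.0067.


For a rectangular channel, the cross-sectional area A = b * y = 9.3 * 0.82 = 7.63 m^2.
The wetted perimeter P = b + 2y = 9.3 + 2*0.82 = 10.94 m.
Hydraulic radius R = A/P = 7.63/10.94 = 0.6971 m.
Velocity V = (1/n)*R^(2/3)*S^(1/2) = (1/0.039)*0.6971^(2/3)*0.0067^(1/2) = 1.65 m/s.
Discharge Q = A * V = 7.63 * 1.65 = 12.583 m^3/s.

12.583


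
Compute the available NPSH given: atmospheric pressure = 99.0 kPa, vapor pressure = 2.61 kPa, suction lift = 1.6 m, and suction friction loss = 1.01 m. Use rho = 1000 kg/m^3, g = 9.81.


NPSHa = p_atm/(rho*g) - z_s - hf_s - p_vap/(rho*g).
p_atm/(rho*g) = 99.0*1000 / (1000*9.81) = 10.092 m.
p_vap/(rho*g) = 2.61*1000 / (1000*9.81) = 0.266 m.
NPSHa = 10.092 - 1.6 - 1.01 - 0.266
      = 7.22 m.

7.22


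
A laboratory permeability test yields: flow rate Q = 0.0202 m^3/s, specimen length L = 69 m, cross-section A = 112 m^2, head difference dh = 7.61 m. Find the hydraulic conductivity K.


From K = Q*L / (A*dh):
Numerator: Q*L = 0.0202 * 69 = 1.3938.
Denominator: A*dh = 112 * 7.61 = 852.32.
K = 1.3938 / 852.32 = 0.001635 m/s.

0.001635


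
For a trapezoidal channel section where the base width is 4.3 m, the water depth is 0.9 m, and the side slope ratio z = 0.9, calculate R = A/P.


For a trapezoidal section with side slope z:
A = (b + z*y)*y = (4.3 + 0.9*0.9)*0.9 = 4.599 m^2.
P = b + 2*y*sqrt(1 + z^2) = 4.3 + 2*0.9*sqrt(1 + 0.9^2) = 6.722 m.
R = A/P = 4.599 / 6.722 = 0.6842 m.

0.6842


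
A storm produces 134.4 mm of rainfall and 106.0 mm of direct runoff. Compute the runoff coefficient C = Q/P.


The runoff coefficient C = runoff depth / rainfall depth.
C = 106.0 / 134.4
  = 0.7887.

0.7887


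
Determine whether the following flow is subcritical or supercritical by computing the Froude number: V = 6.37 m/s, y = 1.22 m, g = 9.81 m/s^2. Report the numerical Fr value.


The Froude number is defined as Fr = V / sqrt(g*y).
g*y = 9.81 * 1.22 = 11.9682.
sqrt(g*y) = sqrt(11.9682) = 3.4595.
Fr = 6.37 / 3.4595 = 1.8413.
Since Fr > 1, the flow is supercritical.

1.8413


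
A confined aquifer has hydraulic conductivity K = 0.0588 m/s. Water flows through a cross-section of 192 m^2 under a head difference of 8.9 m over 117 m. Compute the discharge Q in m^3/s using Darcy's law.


Darcy's law: Q = K * A * i, where i = dh/L.
Hydraulic gradient i = 8.9 / 117 = 0.076068.
Q = 0.0588 * 192 * 0.076068
  = 0.8588 m^3/s.

0.8588


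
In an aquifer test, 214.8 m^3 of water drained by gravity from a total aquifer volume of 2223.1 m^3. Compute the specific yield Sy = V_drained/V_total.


Specific yield Sy = Volume drained / Total volume.
Sy = 214.8 / 2223.1
   = 0.0966.

0.0966


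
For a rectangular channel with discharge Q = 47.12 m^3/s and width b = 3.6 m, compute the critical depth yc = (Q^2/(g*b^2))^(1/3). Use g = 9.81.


Using yc = (Q^2 / (g * b^2))^(1/3):
Q^2 = 47.12^2 = 2220.29.
g * b^2 = 9.81 * 3.6^2 = 9.81 * 12.96 = 127.14.
Q^2 / (g*b^2) = 2220.29 / 127.14 = 17.4633.
yc = 17.4633^(1/3) = 2.5945 m.

2.5945


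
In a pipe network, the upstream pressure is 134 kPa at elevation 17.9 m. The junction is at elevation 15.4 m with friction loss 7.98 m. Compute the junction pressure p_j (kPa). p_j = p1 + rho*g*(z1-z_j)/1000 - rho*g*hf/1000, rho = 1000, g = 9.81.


Junction pressure: p_j = p1 + rho*g*(z1 - z_j)/1000 - rho*g*hf/1000.
Elevation term = 1000*9.81*(17.9 - 15.4)/1000 = 24.525 kPa.
Friction term = 1000*9.81*7.98/1000 = 78.284 kPa.
p_j = 134 + 24.525 - 78.284 = 80.24 kPa.

80.24


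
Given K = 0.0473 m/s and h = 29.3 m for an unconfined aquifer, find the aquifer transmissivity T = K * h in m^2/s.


Transmissivity is defined as T = K * h.
T = 0.0473 * 29.3
  = 1.3859 m^2/s.

1.3859


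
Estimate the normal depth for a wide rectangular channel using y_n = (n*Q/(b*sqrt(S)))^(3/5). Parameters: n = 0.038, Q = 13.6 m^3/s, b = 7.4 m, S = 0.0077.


We use the wide-channel approximation y_n = (n*Q/(b*sqrt(S)))^(3/5).
sqrt(S) = sqrt(0.0077) = 0.08775.
Numerator: n*Q = 0.038 * 13.6 = 0.5168.
Denominator: b*sqrt(S) = 7.4 * 0.08775 = 0.64935.
arg = 0.7959.
y_n = 0.7959^(3/5) = 0.872 m.

0.872


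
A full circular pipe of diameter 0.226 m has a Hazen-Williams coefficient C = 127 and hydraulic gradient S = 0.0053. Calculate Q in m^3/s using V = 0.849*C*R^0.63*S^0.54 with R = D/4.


For a full circular pipe, R = D/4 = 0.226/4 = 0.0565 m.
V = 0.849 * 127 * 0.0565^0.63 * 0.0053^0.54
  = 0.849 * 127 * 0.163603 * 0.059035
  = 1.0414 m/s.
Pipe area A = pi*D^2/4 = pi*0.226^2/4 = 0.0401 m^2.
Q = A * V = 0.0401 * 1.0414 = 0.0418 m^3/s.

0.0418


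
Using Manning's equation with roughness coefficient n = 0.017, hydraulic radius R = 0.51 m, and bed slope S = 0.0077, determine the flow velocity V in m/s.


Manning's equation gives V = (1/n) * R^(2/3) * S^(1/2).
First, compute R^(2/3) = 0.51^(2/3) = 0.6383.
Next, S^(1/2) = 0.0077^(1/2) = 0.08775.
Then 1/n = 1/0.017 = 58.82.
V = 58.82 * 0.6383 * 0.08775 = 3.2949 m/s.

3.2949


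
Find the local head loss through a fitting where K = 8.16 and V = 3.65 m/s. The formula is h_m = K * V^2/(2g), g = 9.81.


Minor loss formula: h_m = K * V^2/(2g).
V^2 = 3.65^2 = 13.3225.
V^2/(2g) = 13.3225 / 19.62 = 0.679 m.
h_m = 8.16 * 0.679 = 5.5409 m.

5.5409


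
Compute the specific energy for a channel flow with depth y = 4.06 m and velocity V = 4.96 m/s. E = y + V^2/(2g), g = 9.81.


Specific energy E = y + V^2/(2g).
Velocity head = V^2/(2g) = 4.96^2 / (2*9.81) = 24.6016 / 19.62 = 1.2539 m.
E = 4.06 + 1.2539 = 5.3139 m.

5.3139


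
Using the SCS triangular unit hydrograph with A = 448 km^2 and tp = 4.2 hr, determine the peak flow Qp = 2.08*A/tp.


SCS formula: Qp = 2.08 * A / tp.
Qp = 2.08 * 448 / 4.2
   = 931.84 / 4.2
   = 221.87 m^3/s per cm.

221.87


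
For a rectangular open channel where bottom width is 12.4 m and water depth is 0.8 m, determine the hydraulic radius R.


For a rectangular section:
Flow area A = b * y = 12.4 * 0.8 = 9.92 m^2.
Wetted perimeter P = b + 2y = 12.4 + 2*0.8 = 14.0 m.
Hydraulic radius R = A/P = 9.92 / 14.0 = 0.7086 m.

0.7086


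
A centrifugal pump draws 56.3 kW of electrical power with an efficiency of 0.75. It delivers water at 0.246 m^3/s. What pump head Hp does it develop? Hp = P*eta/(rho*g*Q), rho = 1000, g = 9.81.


Pump head formula: Hp = P * eta / (rho * g * Q).
Numerator: P * eta = 56.3 * 1000 * 0.75 = 42225.0 W.
Denominator: rho * g * Q = 1000 * 9.81 * 0.246 = 2413.26.
Hp = 42225.0 / 2413.26 = 17.5 m.

17.5


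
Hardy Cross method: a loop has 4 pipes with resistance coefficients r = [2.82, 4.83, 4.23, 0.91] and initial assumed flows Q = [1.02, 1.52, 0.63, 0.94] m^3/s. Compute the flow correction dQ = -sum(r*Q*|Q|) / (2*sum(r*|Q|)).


Numerator terms (r*Q*|Q|): 2.82*1.02*|1.02| = 2.9339; 4.83*1.52*|1.52| = 11.1592; 4.23*0.63*|0.63| = 1.6789; 0.91*0.94*|0.94| = 0.8041.
Sum of numerator = 16.5761.
Denominator terms (r*|Q|): 2.82*|1.02| = 2.8764; 4.83*|1.52| = 7.3416; 4.23*|0.63| = 2.6649; 0.91*|0.94| = 0.8554.
2 * sum of denominator = 2 * 13.7383 = 27.4766.
dQ = -16.5761 / 27.4766 = -0.6033 m^3/s.

-0.6033


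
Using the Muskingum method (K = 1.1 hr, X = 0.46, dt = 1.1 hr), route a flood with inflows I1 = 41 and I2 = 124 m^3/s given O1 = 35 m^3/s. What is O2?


Muskingum coefficients:
denom = 2*K*(1-X) + dt = 2*1.1*(1-0.46) + 1.1 = 2.288.
C0 = (dt - 2*K*X)/denom = (1.1 - 2*1.1*0.46)/2.288 = 0.0385.
C1 = (dt + 2*K*X)/denom = (1.1 + 2*1.1*0.46)/2.288 = 0.9231.
C2 = (2*K*(1-X) - dt)/denom = 0.0385.
O2 = C0*I2 + C1*I1 + C2*O1
   = 0.0385*124 + 0.9231*41 + 0.0385*35
   = 43.96 m^3/s.

43.96


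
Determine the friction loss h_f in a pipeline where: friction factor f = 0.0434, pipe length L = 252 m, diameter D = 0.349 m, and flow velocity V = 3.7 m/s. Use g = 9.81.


Darcy-Weisbach equation: h_f = f * (L/D) * V^2/(2g).
f * L/D = 0.0434 * 252/0.349 = 31.3375.
V^2/(2g) = 3.7^2 / (2*9.81) = 13.69 / 19.62 = 0.6978 m.
h_f = 31.3375 * 0.6978 = 21.866 m.

21.866


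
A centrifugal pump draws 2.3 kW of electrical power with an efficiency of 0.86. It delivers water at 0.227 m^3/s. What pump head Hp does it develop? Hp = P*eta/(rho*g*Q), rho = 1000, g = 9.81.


Pump head formula: Hp = P * eta / (rho * g * Q).
Numerator: P * eta = 2.3 * 1000 * 0.86 = 1978.0 W.
Denominator: rho * g * Q = 1000 * 9.81 * 0.227 = 2226.87.
Hp = 1978.0 / 2226.87 = 0.89 m.

0.89


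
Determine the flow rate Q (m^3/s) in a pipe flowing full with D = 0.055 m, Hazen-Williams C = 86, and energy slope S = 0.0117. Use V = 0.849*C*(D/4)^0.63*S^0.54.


For a full circular pipe, R = D/4 = 0.055/4 = 0.0138 m.
V = 0.849 * 86 * 0.0138^0.63 * 0.0117^0.54
  = 0.849 * 86 * 0.067163 * 0.090536
  = 0.444 m/s.
Pipe area A = pi*D^2/4 = pi*0.055^2/4 = 0.0024 m^2.
Q = A * V = 0.0024 * 0.444 = 0.0011 m^3/s.

0.0011


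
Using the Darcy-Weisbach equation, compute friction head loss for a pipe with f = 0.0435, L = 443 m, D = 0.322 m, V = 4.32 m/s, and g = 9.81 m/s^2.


Darcy-Weisbach equation: h_f = f * (L/D) * V^2/(2g).
f * L/D = 0.0435 * 443/0.322 = 59.8463.
V^2/(2g) = 4.32^2 / (2*9.81) = 18.6624 / 19.62 = 0.9512 m.
h_f = 59.8463 * 0.9512 = 56.925 m.

56.925


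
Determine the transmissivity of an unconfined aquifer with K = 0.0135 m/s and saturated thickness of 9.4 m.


Transmissivity is defined as T = K * h.
T = 0.0135 * 9.4
  = 0.1269 m^2/s.

0.1269


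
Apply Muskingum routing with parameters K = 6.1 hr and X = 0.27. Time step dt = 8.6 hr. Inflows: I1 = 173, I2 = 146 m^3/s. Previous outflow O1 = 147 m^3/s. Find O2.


Muskingum coefficients:
denom = 2*K*(1-X) + dt = 2*6.1*(1-0.27) + 8.6 = 17.506.
C0 = (dt - 2*K*X)/denom = (8.6 - 2*6.1*0.27)/17.506 = 0.3031.
C1 = (dt + 2*K*X)/denom = (8.6 + 2*6.1*0.27)/17.506 = 0.6794.
C2 = (2*K*(1-X) - dt)/denom = 0.0175.
O2 = C0*I2 + C1*I1 + C2*O1
   = 0.3031*146 + 0.6794*173 + 0.0175*147
   = 164.36 m^3/s.

164.36


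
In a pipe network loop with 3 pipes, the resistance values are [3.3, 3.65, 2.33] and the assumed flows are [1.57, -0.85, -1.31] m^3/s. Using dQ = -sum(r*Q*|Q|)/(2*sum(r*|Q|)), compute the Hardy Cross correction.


Numerator terms (r*Q*|Q|): 3.3*1.57*|1.57| = 8.1342; 3.65*-0.85*|-0.85| = -2.6371; 2.33*-1.31*|-1.31| = -3.9985.
Sum of numerator = 1.4985.
Denominator terms (r*|Q|): 3.3*|1.57| = 5.181; 3.65*|-0.85| = 3.1025; 2.33*|-1.31| = 3.0523.
2 * sum of denominator = 2 * 11.3358 = 22.6716.
dQ = -1.4985 / 22.6716 = -0.0661 m^3/s.

-0.0661


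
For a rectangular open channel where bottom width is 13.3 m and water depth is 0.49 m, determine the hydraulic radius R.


For a rectangular section:
Flow area A = b * y = 13.3 * 0.49 = 6.52 m^2.
Wetted perimeter P = b + 2y = 13.3 + 2*0.49 = 14.28 m.
Hydraulic radius R = A/P = 6.52 / 14.28 = 0.4564 m.

0.4564


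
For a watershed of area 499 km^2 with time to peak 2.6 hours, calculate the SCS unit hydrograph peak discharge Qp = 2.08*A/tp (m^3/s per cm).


SCS formula: Qp = 2.08 * A / tp.
Qp = 2.08 * 499 / 2.6
   = 1037.92 / 2.6
   = 399.2 m^3/s per cm.

399.2


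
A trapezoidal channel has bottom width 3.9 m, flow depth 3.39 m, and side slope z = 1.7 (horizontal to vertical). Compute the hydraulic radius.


For a trapezoidal section with side slope z:
A = (b + z*y)*y = (3.9 + 1.7*3.39)*3.39 = 32.758 m^2.
P = b + 2*y*sqrt(1 + z^2) = 3.9 + 2*3.39*sqrt(1 + 1.7^2) = 17.272 m.
R = A/P = 32.758 / 17.272 = 1.8965 m.

1.8965


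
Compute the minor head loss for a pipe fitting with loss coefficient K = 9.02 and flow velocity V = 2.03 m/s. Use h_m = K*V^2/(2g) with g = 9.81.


Minor loss formula: h_m = K * V^2/(2g).
V^2 = 2.03^2 = 4.1209.
V^2/(2g) = 4.1209 / 19.62 = 0.21 m.
h_m = 9.02 * 0.21 = 1.8945 m.

1.8945


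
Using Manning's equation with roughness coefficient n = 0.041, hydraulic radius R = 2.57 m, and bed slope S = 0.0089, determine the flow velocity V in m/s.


Manning's equation gives V = (1/n) * R^(2/3) * S^(1/2).
First, compute R^(2/3) = 2.57^(2/3) = 1.8762.
Next, S^(1/2) = 0.0089^(1/2) = 0.09434.
Then 1/n = 1/0.041 = 24.39.
V = 24.39 * 1.8762 * 0.09434 = 4.3172 m/s.

4.3172


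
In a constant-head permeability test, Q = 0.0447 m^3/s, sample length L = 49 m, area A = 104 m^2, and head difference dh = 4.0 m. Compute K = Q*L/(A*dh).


From K = Q*L / (A*dh):
Numerator: Q*L = 0.0447 * 49 = 2.1903.
Denominator: A*dh = 104 * 4.0 = 416.0.
K = 2.1903 / 416.0 = 0.005265 m/s.

0.005265


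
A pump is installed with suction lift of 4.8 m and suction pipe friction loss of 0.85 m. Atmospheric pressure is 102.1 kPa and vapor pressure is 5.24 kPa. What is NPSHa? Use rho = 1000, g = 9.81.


NPSHa = p_atm/(rho*g) - z_s - hf_s - p_vap/(rho*g).
p_atm/(rho*g) = 102.1*1000 / (1000*9.81) = 10.408 m.
p_vap/(rho*g) = 5.24*1000 / (1000*9.81) = 0.534 m.
NPSHa = 10.408 - 4.8 - 0.85 - 0.534
      = 4.22 m.

4.22


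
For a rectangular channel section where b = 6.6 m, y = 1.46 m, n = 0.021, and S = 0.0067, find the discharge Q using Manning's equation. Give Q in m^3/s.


For a rectangular channel, the cross-sectional area A = b * y = 6.6 * 1.46 = 9.64 m^2.
The wetted perimeter P = b + 2y = 6.6 + 2*1.46 = 9.52 m.
Hydraulic radius R = A/P = 9.64/9.52 = 1.0122 m.
Velocity V = (1/n)*R^(2/3)*S^(1/2) = (1/0.021)*1.0122^(2/3)*0.0067^(1/2) = 3.9294 m/s.
Discharge Q = A * V = 9.64 * 3.9294 = 37.864 m^3/s.

37.864


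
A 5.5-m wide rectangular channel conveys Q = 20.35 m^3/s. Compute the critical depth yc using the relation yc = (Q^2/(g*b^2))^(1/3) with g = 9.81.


Using yc = (Q^2 / (g * b^2))^(1/3):
Q^2 = 20.35^2 = 414.12.
g * b^2 = 9.81 * 5.5^2 = 9.81 * 30.25 = 296.75.
Q^2 / (g*b^2) = 414.12 / 296.75 = 1.3955.
yc = 1.3955^(1/3) = 1.1175 m.

1.1175


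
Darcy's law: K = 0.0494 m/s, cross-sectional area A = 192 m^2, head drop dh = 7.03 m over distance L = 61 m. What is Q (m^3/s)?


Darcy's law: Q = K * A * i, where i = dh/L.
Hydraulic gradient i = 7.03 / 61 = 0.115246.
Q = 0.0494 * 192 * 0.115246
  = 1.0931 m^3/s.

1.0931


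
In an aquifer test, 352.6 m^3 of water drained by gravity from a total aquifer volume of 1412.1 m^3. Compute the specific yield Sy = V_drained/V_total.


Specific yield Sy = Volume drained / Total volume.
Sy = 352.6 / 1412.1
   = 0.2497.

0.2497


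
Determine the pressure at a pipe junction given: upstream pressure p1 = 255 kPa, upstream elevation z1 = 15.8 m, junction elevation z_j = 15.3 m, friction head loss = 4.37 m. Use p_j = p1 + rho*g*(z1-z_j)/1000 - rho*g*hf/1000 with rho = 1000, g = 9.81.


Junction pressure: p_j = p1 + rho*g*(z1 - z_j)/1000 - rho*g*hf/1000.
Elevation term = 1000*9.81*(15.8 - 15.3)/1000 = 4.905 kPa.
Friction term = 1000*9.81*4.37/1000 = 42.87 kPa.
p_j = 255 + 4.905 - 42.87 = 217.04 kPa.

217.04


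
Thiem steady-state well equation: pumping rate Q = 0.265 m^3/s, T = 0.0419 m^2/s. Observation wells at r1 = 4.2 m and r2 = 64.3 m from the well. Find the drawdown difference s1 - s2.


Thiem equation: s1 - s2 = Q/(2*pi*T) * ln(r2/r1).
ln(r2/r1) = ln(64.3/4.2) = 2.7285.
Q/(2*pi*T) = 0.265 / (2*pi*0.0419) = 0.265 / 0.2633 = 1.0066.
s1 - s2 = 1.0066 * 2.7285 = 2.7465 m.

2.7465


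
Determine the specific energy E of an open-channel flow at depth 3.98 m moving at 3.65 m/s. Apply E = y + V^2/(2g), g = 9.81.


Specific energy E = y + V^2/(2g).
Velocity head = V^2/(2g) = 3.65^2 / (2*9.81) = 13.3225 / 19.62 = 0.679 m.
E = 3.98 + 0.679 = 4.659 m.

4.659


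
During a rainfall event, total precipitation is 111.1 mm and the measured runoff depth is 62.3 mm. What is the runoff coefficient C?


The runoff coefficient C = runoff depth / rainfall depth.
C = 62.3 / 111.1
  = 0.5608.

0.5608


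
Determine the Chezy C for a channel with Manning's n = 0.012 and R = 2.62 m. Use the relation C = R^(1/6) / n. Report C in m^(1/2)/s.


The Chezy coefficient relates to Manning's n through C = R^(1/6) / n.
R^(1/6) = 2.62^(1/6) = 1.174132.
C = 1.174132 / 0.012 = 97.84 m^(1/2)/s.

97.84


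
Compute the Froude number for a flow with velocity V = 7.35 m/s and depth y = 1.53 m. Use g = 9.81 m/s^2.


The Froude number is defined as Fr = V / sqrt(g*y).
g*y = 9.81 * 1.53 = 15.0093.
sqrt(g*y) = sqrt(15.0093) = 3.8742.
Fr = 7.35 / 3.8742 = 1.8972.

1.8972


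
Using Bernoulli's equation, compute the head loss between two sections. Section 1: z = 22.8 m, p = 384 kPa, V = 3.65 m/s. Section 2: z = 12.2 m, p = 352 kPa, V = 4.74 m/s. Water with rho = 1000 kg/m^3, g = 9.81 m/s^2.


Total head at each section: H = z + p/(rho*g) + V^2/(2g).
H1 = 22.8 + 384*1000/(1000*9.81) + 3.65^2/(2*9.81)
   = 22.8 + 39.144 + 0.679
   = 62.623 m.
H2 = 12.2 + 352*1000/(1000*9.81) + 4.74^2/(2*9.81)
   = 12.2 + 35.882 + 1.1451
   = 49.227 m.
h_L = H1 - H2 = 62.623 - 49.227 = 13.396 m.

13.396


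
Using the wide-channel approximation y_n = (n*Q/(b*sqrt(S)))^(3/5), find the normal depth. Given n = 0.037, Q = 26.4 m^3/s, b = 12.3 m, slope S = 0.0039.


We use the wide-channel approximation y_n = (n*Q/(b*sqrt(S)))^(3/5).
sqrt(S) = sqrt(0.0039) = 0.06245.
Numerator: n*Q = 0.037 * 26.4 = 0.9768.
Denominator: b*sqrt(S) = 12.3 * 0.06245 = 0.768135.
arg = 1.2717.
y_n = 1.2717^(3/5) = 1.1551 m.

1.1551


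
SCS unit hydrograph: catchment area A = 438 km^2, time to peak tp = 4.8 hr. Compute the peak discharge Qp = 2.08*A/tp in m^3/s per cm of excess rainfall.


SCS formula: Qp = 2.08 * A / tp.
Qp = 2.08 * 438 / 4.8
   = 911.04 / 4.8
   = 189.8 m^3/s per cm.

189.8


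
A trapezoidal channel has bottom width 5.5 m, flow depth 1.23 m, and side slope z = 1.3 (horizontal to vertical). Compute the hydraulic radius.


For a trapezoidal section with side slope z:
A = (b + z*y)*y = (5.5 + 1.3*1.23)*1.23 = 8.732 m^2.
P = b + 2*y*sqrt(1 + z^2) = 5.5 + 2*1.23*sqrt(1 + 1.3^2) = 9.535 m.
R = A/P = 8.732 / 9.535 = 0.9158 m.

0.9158


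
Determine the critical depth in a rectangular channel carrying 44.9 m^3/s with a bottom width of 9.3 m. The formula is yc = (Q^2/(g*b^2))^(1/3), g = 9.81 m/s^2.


Using yc = (Q^2 / (g * b^2))^(1/3):
Q^2 = 44.9^2 = 2016.01.
g * b^2 = 9.81 * 9.3^2 = 9.81 * 86.49 = 848.47.
Q^2 / (g*b^2) = 2016.01 / 848.47 = 2.3761.
yc = 2.3761^(1/3) = 1.3344 m.

1.3344


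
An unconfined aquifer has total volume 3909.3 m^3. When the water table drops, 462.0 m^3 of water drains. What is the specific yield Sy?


Specific yield Sy = Volume drained / Total volume.
Sy = 462.0 / 3909.3
   = 0.1182.

0.1182


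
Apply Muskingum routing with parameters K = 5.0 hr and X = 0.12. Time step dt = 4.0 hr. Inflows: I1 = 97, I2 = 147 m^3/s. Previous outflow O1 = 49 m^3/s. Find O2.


Muskingum coefficients:
denom = 2*K*(1-X) + dt = 2*5.0*(1-0.12) + 4.0 = 12.8.
C0 = (dt - 2*K*X)/denom = (4.0 - 2*5.0*0.12)/12.8 = 0.2187.
C1 = (dt + 2*K*X)/denom = (4.0 + 2*5.0*0.12)/12.8 = 0.4062.
C2 = (2*K*(1-X) - dt)/denom = 0.375.
O2 = C0*I2 + C1*I1 + C2*O1
   = 0.2187*147 + 0.4062*97 + 0.375*49
   = 89.94 m^3/s.

89.94


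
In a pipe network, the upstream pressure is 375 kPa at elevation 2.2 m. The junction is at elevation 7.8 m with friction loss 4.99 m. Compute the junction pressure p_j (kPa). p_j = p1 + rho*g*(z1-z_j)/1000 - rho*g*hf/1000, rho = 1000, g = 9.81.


Junction pressure: p_j = p1 + rho*g*(z1 - z_j)/1000 - rho*g*hf/1000.
Elevation term = 1000*9.81*(2.2 - 7.8)/1000 = -54.936 kPa.
Friction term = 1000*9.81*4.99/1000 = 48.952 kPa.
p_j = 375 + -54.936 - 48.952 = 271.11 kPa.

271.11


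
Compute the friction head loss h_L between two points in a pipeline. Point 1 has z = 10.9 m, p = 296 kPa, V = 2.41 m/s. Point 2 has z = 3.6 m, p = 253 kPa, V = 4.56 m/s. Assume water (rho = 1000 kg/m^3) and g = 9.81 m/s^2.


Total head at each section: H = z + p/(rho*g) + V^2/(2g).
H1 = 10.9 + 296*1000/(1000*9.81) + 2.41^2/(2*9.81)
   = 10.9 + 30.173 + 0.296
   = 41.369 m.
H2 = 3.6 + 253*1000/(1000*9.81) + 4.56^2/(2*9.81)
   = 3.6 + 25.79 + 1.0598
   = 30.45 m.
h_L = H1 - H2 = 41.369 - 30.45 = 10.919 m.

10.919


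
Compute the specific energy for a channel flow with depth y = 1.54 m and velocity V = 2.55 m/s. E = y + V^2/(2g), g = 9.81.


Specific energy E = y + V^2/(2g).
Velocity head = V^2/(2g) = 2.55^2 / (2*9.81) = 6.5025 / 19.62 = 0.3314 m.
E = 1.54 + 0.3314 = 1.8714 m.

1.8714


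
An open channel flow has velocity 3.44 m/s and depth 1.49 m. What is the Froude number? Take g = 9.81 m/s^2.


The Froude number is defined as Fr = V / sqrt(g*y).
g*y = 9.81 * 1.49 = 14.6169.
sqrt(g*y) = sqrt(14.6169) = 3.8232.
Fr = 3.44 / 3.8232 = 0.8998.

0.8998


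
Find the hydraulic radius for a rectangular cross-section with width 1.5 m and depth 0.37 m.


For a rectangular section:
Flow area A = b * y = 1.5 * 0.37 = 0.55 m^2.
Wetted perimeter P = b + 2y = 1.5 + 2*0.37 = 2.24 m.
Hydraulic radius R = A/P = 0.55 / 2.24 = 0.2478 m.

0.2478


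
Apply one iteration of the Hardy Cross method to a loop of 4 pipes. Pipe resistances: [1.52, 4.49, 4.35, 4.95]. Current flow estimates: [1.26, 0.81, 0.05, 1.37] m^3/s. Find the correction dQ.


Numerator terms (r*Q*|Q|): 1.52*1.26*|1.26| = 2.4132; 4.49*0.81*|0.81| = 2.9459; 4.35*0.05*|0.05| = 0.0109; 4.95*1.37*|1.37| = 9.2907.
Sum of numerator = 14.6606.
Denominator terms (r*|Q|): 1.52*|1.26| = 1.9152; 4.49*|0.81| = 3.6369; 4.35*|0.05| = 0.2175; 4.95*|1.37| = 6.7815.
2 * sum of denominator = 2 * 12.5511 = 25.1022.
dQ = -14.6606 / 25.1022 = -0.584 m^3/s.

-0.584


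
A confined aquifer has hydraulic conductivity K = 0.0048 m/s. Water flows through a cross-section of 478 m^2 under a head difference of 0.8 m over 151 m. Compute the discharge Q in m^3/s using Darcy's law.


Darcy's law: Q = K * A * i, where i = dh/L.
Hydraulic gradient i = 0.8 / 151 = 0.005298.
Q = 0.0048 * 478 * 0.005298
  = 0.0122 m^3/s.

0.0122


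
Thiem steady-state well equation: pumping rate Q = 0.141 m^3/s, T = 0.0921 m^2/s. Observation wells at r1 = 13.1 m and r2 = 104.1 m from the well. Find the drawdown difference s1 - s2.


Thiem equation: s1 - s2 = Q/(2*pi*T) * ln(r2/r1).
ln(r2/r1) = ln(104.1/13.1) = 2.0727.
Q/(2*pi*T) = 0.141 / (2*pi*0.0921) = 0.141 / 0.5787 = 0.2437.
s1 - s2 = 0.2437 * 2.0727 = 0.505 m.

0.505


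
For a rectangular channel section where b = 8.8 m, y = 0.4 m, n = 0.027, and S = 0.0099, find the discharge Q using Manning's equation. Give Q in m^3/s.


For a rectangular channel, the cross-sectional area A = b * y = 8.8 * 0.4 = 3.52 m^2.
The wetted perimeter P = b + 2y = 8.8 + 2*0.4 = 9.6 m.
Hydraulic radius R = A/P = 3.52/9.6 = 0.3667 m.
Velocity V = (1/n)*R^(2/3)*S^(1/2) = (1/0.027)*0.3667^(2/3)*0.0099^(1/2) = 1.8879 m/s.
Discharge Q = A * V = 3.52 * 1.8879 = 6.645 m^3/s.

6.645


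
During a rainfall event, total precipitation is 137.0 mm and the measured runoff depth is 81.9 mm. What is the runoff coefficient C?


The runoff coefficient C = runoff depth / rainfall depth.
C = 81.9 / 137.0
  = 0.5978.

0.5978


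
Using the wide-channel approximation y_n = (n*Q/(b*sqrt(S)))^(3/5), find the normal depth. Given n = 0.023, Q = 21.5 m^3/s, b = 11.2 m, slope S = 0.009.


We use the wide-channel approximation y_n = (n*Q/(b*sqrt(S)))^(3/5).
sqrt(S) = sqrt(0.009) = 0.094868.
Numerator: n*Q = 0.023 * 21.5 = 0.4945.
Denominator: b*sqrt(S) = 11.2 * 0.094868 = 1.062522.
arg = 0.4654.
y_n = 0.4654^(3/5) = 0.632 m.

0.632


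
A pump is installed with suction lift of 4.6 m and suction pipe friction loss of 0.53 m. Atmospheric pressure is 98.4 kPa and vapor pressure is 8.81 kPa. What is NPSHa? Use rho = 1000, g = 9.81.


NPSHa = p_atm/(rho*g) - z_s - hf_s - p_vap/(rho*g).
p_atm/(rho*g) = 98.4*1000 / (1000*9.81) = 10.031 m.
p_vap/(rho*g) = 8.81*1000 / (1000*9.81) = 0.898 m.
NPSHa = 10.031 - 4.6 - 0.53 - 0.898
      = 4.0 m.

4.0


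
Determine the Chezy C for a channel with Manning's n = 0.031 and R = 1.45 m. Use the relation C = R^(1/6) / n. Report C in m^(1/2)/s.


The Chezy coefficient relates to Manning's n through C = R^(1/6) / n.
R^(1/6) = 1.45^(1/6) = 1.063885.
C = 1.063885 / 0.031 = 34.32 m^(1/2)/s.

34.32


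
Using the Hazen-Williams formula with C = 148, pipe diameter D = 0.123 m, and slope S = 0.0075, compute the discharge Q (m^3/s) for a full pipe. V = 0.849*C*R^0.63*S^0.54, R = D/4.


For a full circular pipe, R = D/4 = 0.123/4 = 0.0307 m.
V = 0.849 * 148 * 0.0307^0.63 * 0.0075^0.54
  = 0.849 * 148 * 0.111517 * 0.071209
  = 0.9978 m/s.
Pipe area A = pi*D^2/4 = pi*0.123^2/4 = 0.0119 m^2.
Q = A * V = 0.0119 * 0.9978 = 0.0119 m^3/s.

0.0119


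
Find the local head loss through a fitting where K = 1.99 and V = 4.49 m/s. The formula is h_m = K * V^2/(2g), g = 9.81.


Minor loss formula: h_m = K * V^2/(2g).
V^2 = 4.49^2 = 20.1601.
V^2/(2g) = 20.1601 / 19.62 = 1.0275 m.
h_m = 1.99 * 1.0275 = 2.0448 m.

2.0448


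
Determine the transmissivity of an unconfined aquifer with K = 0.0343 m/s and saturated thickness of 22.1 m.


Transmissivity is defined as T = K * h.
T = 0.0343 * 22.1
  = 0.758 m^2/s.

0.758


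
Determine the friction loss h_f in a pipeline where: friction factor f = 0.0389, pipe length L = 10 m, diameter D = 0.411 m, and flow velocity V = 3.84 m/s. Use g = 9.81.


Darcy-Weisbach equation: h_f = f * (L/D) * V^2/(2g).
f * L/D = 0.0389 * 10/0.411 = 0.9465.
V^2/(2g) = 3.84^2 / (2*9.81) = 14.7456 / 19.62 = 0.7516 m.
h_f = 0.9465 * 0.7516 = 0.711 m.

0.711


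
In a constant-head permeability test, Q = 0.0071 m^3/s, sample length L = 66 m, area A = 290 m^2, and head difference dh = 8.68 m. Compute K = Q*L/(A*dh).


From K = Q*L / (A*dh):
Numerator: Q*L = 0.0071 * 66 = 0.4686.
Denominator: A*dh = 290 * 8.68 = 2517.2.
K = 0.4686 / 2517.2 = 0.000186 m/s.

0.000186


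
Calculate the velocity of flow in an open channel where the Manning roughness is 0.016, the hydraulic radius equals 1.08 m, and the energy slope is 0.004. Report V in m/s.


Manning's equation gives V = (1/n) * R^(2/3) * S^(1/2).
First, compute R^(2/3) = 1.08^(2/3) = 1.0526.
Next, S^(1/2) = 0.004^(1/2) = 0.063246.
Then 1/n = 1/0.016 = 62.5.
V = 62.5 * 1.0526 * 0.063246 = 4.161 m/s.

4.161


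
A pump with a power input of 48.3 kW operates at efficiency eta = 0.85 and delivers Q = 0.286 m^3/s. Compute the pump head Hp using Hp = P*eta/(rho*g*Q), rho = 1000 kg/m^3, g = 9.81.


Pump head formula: Hp = P * eta / (rho * g * Q).
Numerator: P * eta = 48.3 * 1000 * 0.85 = 41055.0 W.
Denominator: rho * g * Q = 1000 * 9.81 * 0.286 = 2805.66.
Hp = 41055.0 / 2805.66 = 14.63 m.

14.63


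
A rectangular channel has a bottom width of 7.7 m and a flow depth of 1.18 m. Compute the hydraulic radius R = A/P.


For a rectangular section:
Flow area A = b * y = 7.7 * 1.18 = 9.09 m^2.
Wetted perimeter P = b + 2y = 7.7 + 2*1.18 = 10.06 m.
Hydraulic radius R = A/P = 9.09 / 10.06 = 0.9032 m.

0.9032


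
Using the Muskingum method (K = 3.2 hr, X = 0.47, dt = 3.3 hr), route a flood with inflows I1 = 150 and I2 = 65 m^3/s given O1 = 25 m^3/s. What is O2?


Muskingum coefficients:
denom = 2*K*(1-X) + dt = 2*3.2*(1-0.47) + 3.3 = 6.692.
C0 = (dt - 2*K*X)/denom = (3.3 - 2*3.2*0.47)/6.692 = 0.0436.
C1 = (dt + 2*K*X)/denom = (3.3 + 2*3.2*0.47)/6.692 = 0.9426.
C2 = (2*K*(1-X) - dt)/denom = 0.0137.
O2 = C0*I2 + C1*I1 + C2*O1
   = 0.0436*65 + 0.9426*150 + 0.0137*25
   = 144.57 m^3/s.

144.57


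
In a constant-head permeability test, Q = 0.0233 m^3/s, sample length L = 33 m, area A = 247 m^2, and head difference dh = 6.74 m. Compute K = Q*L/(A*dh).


From K = Q*L / (A*dh):
Numerator: Q*L = 0.0233 * 33 = 0.7689.
Denominator: A*dh = 247 * 6.74 = 1664.78.
K = 0.7689 / 1664.78 = 0.000462 m/s.

0.000462


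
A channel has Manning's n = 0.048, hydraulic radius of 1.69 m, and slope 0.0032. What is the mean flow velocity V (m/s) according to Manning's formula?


Manning's equation gives V = (1/n) * R^(2/3) * S^(1/2).
First, compute R^(2/3) = 1.69^(2/3) = 1.4188.
Next, S^(1/2) = 0.0032^(1/2) = 0.056569.
Then 1/n = 1/0.048 = 20.83.
V = 20.83 * 1.4188 * 0.056569 = 1.6721 m/s.

1.6721


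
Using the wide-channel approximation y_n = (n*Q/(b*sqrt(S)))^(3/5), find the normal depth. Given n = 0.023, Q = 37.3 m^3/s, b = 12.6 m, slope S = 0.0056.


We use the wide-channel approximation y_n = (n*Q/(b*sqrt(S)))^(3/5).
sqrt(S) = sqrt(0.0056) = 0.074833.
Numerator: n*Q = 0.023 * 37.3 = 0.8579.
Denominator: b*sqrt(S) = 12.6 * 0.074833 = 0.942896.
arg = 0.9099.
y_n = 0.9099^(3/5) = 0.9449 m.

0.9449


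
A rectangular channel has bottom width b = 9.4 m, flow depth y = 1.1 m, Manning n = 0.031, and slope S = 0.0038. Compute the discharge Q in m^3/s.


For a rectangular channel, the cross-sectional area A = b * y = 9.4 * 1.1 = 10.34 m^2.
The wetted perimeter P = b + 2y = 9.4 + 2*1.1 = 11.6 m.
Hydraulic radius R = A/P = 10.34/11.6 = 0.8914 m.
Velocity V = (1/n)*R^(2/3)*S^(1/2) = (1/0.031)*0.8914^(2/3)*0.0038^(1/2) = 1.8418 m/s.
Discharge Q = A * V = 10.34 * 1.8418 = 19.044 m^3/s.

19.044


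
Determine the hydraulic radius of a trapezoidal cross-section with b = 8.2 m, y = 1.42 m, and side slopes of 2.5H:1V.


For a trapezoidal section with side slope z:
A = (b + z*y)*y = (8.2 + 2.5*1.42)*1.42 = 16.685 m^2.
P = b + 2*y*sqrt(1 + z^2) = 8.2 + 2*1.42*sqrt(1 + 2.5^2) = 15.847 m.
R = A/P = 16.685 / 15.847 = 1.0529 m.

1.0529


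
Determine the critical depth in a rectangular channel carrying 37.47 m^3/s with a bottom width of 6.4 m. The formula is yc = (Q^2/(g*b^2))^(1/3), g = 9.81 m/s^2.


Using yc = (Q^2 / (g * b^2))^(1/3):
Q^2 = 37.47^2 = 1404.0.
g * b^2 = 9.81 * 6.4^2 = 9.81 * 40.96 = 401.82.
Q^2 / (g*b^2) = 1404.0 / 401.82 = 3.4941.
yc = 3.4941^(1/3) = 1.5174 m.

1.5174


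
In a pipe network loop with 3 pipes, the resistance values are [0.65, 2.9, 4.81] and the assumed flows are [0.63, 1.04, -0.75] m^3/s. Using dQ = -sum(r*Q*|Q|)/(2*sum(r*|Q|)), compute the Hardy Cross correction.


Numerator terms (r*Q*|Q|): 0.65*0.63*|0.63| = 0.258; 2.9*1.04*|1.04| = 3.1366; 4.81*-0.75*|-0.75| = -2.7056.
Sum of numerator = 0.689.
Denominator terms (r*|Q|): 0.65*|0.63| = 0.4095; 2.9*|1.04| = 3.016; 4.81*|-0.75| = 3.6075.
2 * sum of denominator = 2 * 7.033 = 14.066.
dQ = -0.689 / 14.066 = -0.049 m^3/s.

-0.049


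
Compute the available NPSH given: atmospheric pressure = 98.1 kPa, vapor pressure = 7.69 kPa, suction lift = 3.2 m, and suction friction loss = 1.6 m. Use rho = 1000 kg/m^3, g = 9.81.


NPSHa = p_atm/(rho*g) - z_s - hf_s - p_vap/(rho*g).
p_atm/(rho*g) = 98.1*1000 / (1000*9.81) = 10.0 m.
p_vap/(rho*g) = 7.69*1000 / (1000*9.81) = 0.784 m.
NPSHa = 10.0 - 3.2 - 1.6 - 0.784
      = 4.42 m.

4.42


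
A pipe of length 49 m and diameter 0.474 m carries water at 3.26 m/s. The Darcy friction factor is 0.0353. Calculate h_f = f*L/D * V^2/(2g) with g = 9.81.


Darcy-Weisbach equation: h_f = f * (L/D) * V^2/(2g).
f * L/D = 0.0353 * 49/0.474 = 3.6492.
V^2/(2g) = 3.26^2 / (2*9.81) = 10.6276 / 19.62 = 0.5417 m.
h_f = 3.6492 * 0.5417 = 1.977 m.

1.977


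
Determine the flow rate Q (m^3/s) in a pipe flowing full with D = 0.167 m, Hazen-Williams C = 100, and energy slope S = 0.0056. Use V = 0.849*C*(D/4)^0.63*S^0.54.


For a full circular pipe, R = D/4 = 0.167/4 = 0.0418 m.
V = 0.849 * 100 * 0.0418^0.63 * 0.0056^0.54
  = 0.849 * 100 * 0.135211 * 0.060817
  = 0.6981 m/s.
Pipe area A = pi*D^2/4 = pi*0.167^2/4 = 0.0219 m^2.
Q = A * V = 0.0219 * 0.6981 = 0.0153 m^3/s.

0.0153


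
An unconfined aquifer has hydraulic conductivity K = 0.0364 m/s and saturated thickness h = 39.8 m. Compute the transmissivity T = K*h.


Transmissivity is defined as T = K * h.
T = 0.0364 * 39.8
  = 1.4487 m^2/s.

1.4487


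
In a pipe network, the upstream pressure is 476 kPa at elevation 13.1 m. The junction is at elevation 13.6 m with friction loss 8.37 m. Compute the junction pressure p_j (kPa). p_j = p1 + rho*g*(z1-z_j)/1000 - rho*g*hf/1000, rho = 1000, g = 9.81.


Junction pressure: p_j = p1 + rho*g*(z1 - z_j)/1000 - rho*g*hf/1000.
Elevation term = 1000*9.81*(13.1 - 13.6)/1000 = -4.905 kPa.
Friction term = 1000*9.81*8.37/1000 = 82.11 kPa.
p_j = 476 + -4.905 - 82.11 = 388.99 kPa.

388.99


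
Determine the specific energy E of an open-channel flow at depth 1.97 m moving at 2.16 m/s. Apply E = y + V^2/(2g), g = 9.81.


Specific energy E = y + V^2/(2g).
Velocity head = V^2/(2g) = 2.16^2 / (2*9.81) = 4.6656 / 19.62 = 0.2378 m.
E = 1.97 + 0.2378 = 2.2078 m.

2.2078


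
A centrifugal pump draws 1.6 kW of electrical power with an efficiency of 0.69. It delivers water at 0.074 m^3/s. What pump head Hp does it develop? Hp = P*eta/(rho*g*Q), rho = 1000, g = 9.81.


Pump head formula: Hp = P * eta / (rho * g * Q).
Numerator: P * eta = 1.6 * 1000 * 0.69 = 1104.0 W.
Denominator: rho * g * Q = 1000 * 9.81 * 0.074 = 725.94.
Hp = 1104.0 / 725.94 = 1.52 m.

1.52


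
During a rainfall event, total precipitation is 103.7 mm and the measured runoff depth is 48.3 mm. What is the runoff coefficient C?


The runoff coefficient C = runoff depth / rainfall depth.
C = 48.3 / 103.7
  = 0.4658.

0.4658


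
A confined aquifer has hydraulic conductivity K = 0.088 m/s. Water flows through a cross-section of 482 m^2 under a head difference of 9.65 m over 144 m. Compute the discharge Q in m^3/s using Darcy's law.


Darcy's law: Q = K * A * i, where i = dh/L.
Hydraulic gradient i = 9.65 / 144 = 0.067014.
Q = 0.088 * 482 * 0.067014
  = 2.8425 m^3/s.

2.8425


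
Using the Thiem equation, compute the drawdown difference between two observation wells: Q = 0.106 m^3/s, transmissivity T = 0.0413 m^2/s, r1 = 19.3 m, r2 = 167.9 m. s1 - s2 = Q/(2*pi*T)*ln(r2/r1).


Thiem equation: s1 - s2 = Q/(2*pi*T) * ln(r2/r1).
ln(r2/r1) = ln(167.9/19.3) = 2.1633.
Q/(2*pi*T) = 0.106 / (2*pi*0.0413) = 0.106 / 0.2595 = 0.4085.
s1 - s2 = 0.4085 * 2.1633 = 0.8837 m.

0.8837


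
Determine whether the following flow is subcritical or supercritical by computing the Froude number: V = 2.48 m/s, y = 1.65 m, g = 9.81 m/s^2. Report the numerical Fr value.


The Froude number is defined as Fr = V / sqrt(g*y).
g*y = 9.81 * 1.65 = 16.1865.
sqrt(g*y) = sqrt(16.1865) = 4.0232.
Fr = 2.48 / 4.0232 = 0.6164.
Since Fr < 1, the flow is subcritical.

0.6164


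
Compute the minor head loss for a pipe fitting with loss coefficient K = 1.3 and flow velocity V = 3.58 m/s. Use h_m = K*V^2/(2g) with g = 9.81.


Minor loss formula: h_m = K * V^2/(2g).
V^2 = 3.58^2 = 12.8164.
V^2/(2g) = 12.8164 / 19.62 = 0.6532 m.
h_m = 1.3 * 0.6532 = 0.8492 m.

0.8492


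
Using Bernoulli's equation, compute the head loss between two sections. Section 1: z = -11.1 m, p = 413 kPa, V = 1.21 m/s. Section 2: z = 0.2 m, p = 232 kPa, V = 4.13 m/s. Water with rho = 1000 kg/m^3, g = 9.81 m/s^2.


Total head at each section: H = z + p/(rho*g) + V^2/(2g).
H1 = -11.1 + 413*1000/(1000*9.81) + 1.21^2/(2*9.81)
   = -11.1 + 42.1 + 0.0746
   = 31.075 m.
H2 = 0.2 + 232*1000/(1000*9.81) + 4.13^2/(2*9.81)
   = 0.2 + 23.649 + 0.8694
   = 24.719 m.
h_L = H1 - H2 = 31.075 - 24.719 = 6.356 m.

6.356


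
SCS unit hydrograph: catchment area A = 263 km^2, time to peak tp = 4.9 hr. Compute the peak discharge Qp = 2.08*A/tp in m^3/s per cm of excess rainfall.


SCS formula: Qp = 2.08 * A / tp.
Qp = 2.08 * 263 / 4.9
   = 547.04 / 4.9
   = 111.64 m^3/s per cm.

111.64


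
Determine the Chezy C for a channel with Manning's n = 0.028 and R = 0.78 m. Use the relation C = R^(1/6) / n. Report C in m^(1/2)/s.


The Chezy coefficient relates to Manning's n through C = R^(1/6) / n.
R^(1/6) = 0.78^(1/6) = 0.959435.
C = 0.959435 / 0.028 = 34.27 m^(1/2)/s.

34.27


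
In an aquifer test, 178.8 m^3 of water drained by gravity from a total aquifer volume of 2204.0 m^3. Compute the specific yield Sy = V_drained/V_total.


Specific yield Sy = Volume drained / Total volume.
Sy = 178.8 / 2204.0
   = 0.0811.

0.0811


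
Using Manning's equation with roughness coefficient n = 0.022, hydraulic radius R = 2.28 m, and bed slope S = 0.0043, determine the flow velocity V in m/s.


Manning's equation gives V = (1/n) * R^(2/3) * S^(1/2).
First, compute R^(2/3) = 2.28^(2/3) = 1.7323.
Next, S^(1/2) = 0.0043^(1/2) = 0.065574.
Then 1/n = 1/0.022 = 45.45.
V = 45.45 * 1.7323 * 0.065574 = 5.1634 m/s.

5.1634


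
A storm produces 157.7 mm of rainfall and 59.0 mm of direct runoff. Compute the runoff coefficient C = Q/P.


The runoff coefficient C = runoff depth / rainfall depth.
C = 59.0 / 157.7
  = 0.3741.

0.3741


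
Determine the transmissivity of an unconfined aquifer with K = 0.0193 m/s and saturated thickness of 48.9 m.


Transmissivity is defined as T = K * h.
T = 0.0193 * 48.9
  = 0.9438 m^2/s.

0.9438


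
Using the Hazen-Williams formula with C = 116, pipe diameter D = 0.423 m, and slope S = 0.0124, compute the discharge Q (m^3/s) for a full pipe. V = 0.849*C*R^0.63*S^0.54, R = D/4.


For a full circular pipe, R = D/4 = 0.423/4 = 0.1057 m.
V = 0.849 * 116 * 0.1057^0.63 * 0.0124^0.54
  = 0.849 * 116 * 0.242827 * 0.093422
  = 2.2341 m/s.
Pipe area A = pi*D^2/4 = pi*0.423^2/4 = 0.1405 m^2.
Q = A * V = 0.1405 * 2.2341 = 0.314 m^3/s.

0.314
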